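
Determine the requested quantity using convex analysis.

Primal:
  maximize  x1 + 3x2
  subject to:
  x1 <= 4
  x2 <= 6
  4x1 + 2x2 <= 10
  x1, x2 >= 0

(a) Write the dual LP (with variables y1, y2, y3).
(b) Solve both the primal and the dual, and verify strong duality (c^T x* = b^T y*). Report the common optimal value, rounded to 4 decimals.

The standard primal-dual pair for 'max c^T x s.t. A x <= b, x >= 0' is:
  Dual:  min b^T y  s.t.  A^T y >= c,  y >= 0.

So the dual LP is:
  minimize  4y1 + 6y2 + 10y3
  subject to:
    y1 + 4y3 >= 1
    y2 + 2y3 >= 3
    y1, y2, y3 >= 0

Solving the primal: x* = (0, 5).
  primal value c^T x* = 15.
Solving the dual: y* = (0, 0, 1.5).
  dual value b^T y* = 15.
Strong duality: c^T x* = b^T y*. Confirmed.

15


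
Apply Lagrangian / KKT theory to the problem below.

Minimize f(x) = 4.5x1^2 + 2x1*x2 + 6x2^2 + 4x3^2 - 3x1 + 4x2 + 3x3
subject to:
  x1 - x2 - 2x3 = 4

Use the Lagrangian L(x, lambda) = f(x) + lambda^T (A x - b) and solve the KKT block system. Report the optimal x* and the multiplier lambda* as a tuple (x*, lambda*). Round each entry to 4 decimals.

Form the Lagrangian:
  L(x, lambda) = (1/2) x^T Q x + c^T x + lambda^T (A x - b)
Stationarity (grad_x L = 0): Q x + c + A^T lambda = 0.
Primal feasibility: A x = b.

This gives the KKT block system:
  [ Q   A^T ] [ x     ]   [-c ]
  [ A    0  ] [ lambda ] = [ b ]

Solving the linear system:
  x*      = (0.8636, -0.75, -1.1932)
  lambda* = (-3.2727)
  f(x*)   = 1.9602

x* = (0.8636, -0.75, -1.1932), lambda* = (-3.2727)


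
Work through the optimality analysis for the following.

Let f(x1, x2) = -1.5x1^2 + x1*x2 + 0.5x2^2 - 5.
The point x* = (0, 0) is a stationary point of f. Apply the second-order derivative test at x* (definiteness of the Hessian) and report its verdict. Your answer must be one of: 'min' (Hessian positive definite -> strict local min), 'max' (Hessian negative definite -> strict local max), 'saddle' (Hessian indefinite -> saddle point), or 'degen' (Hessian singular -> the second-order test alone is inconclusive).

Compute the Hessian H = grad^2 f:
  H = [[-3, 1], [1, 1]]
Verify stationarity: grad f(x*) = H x* + g = (0, 0).
Eigenvalues of H: -3.2361, 1.2361.
Eigenvalues have mixed signs, so H is indefinite -> x* is a saddle point.

saddle


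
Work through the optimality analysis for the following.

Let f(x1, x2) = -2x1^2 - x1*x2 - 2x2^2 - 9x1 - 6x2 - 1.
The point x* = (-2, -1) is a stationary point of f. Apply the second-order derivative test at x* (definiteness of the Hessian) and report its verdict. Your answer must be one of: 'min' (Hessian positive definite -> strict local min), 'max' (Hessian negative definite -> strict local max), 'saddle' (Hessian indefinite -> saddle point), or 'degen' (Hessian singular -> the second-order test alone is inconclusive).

Compute the Hessian H = grad^2 f:
  H = [[-4, -1], [-1, -4]]
Verify stationarity: grad f(x*) = H x* + g = (0, 0).
Eigenvalues of H: -5, -3.
Both eigenvalues < 0, so H is negative definite -> x* is a strict local max.

max


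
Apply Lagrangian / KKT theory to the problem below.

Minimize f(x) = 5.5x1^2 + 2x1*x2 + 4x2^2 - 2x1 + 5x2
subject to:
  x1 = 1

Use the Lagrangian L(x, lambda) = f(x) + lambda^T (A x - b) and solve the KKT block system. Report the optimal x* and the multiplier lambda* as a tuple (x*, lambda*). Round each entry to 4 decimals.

Form the Lagrangian:
  L(x, lambda) = (1/2) x^T Q x + c^T x + lambda^T (A x - b)
Stationarity (grad_x L = 0): Q x + c + A^T lambda = 0.
Primal feasibility: A x = b.

This gives the KKT block system:
  [ Q   A^T ] [ x     ]   [-c ]
  [ A    0  ] [ lambda ] = [ b ]

Solving the linear system:
  x*      = (1, -0.875)
  lambda* = (-7.25)
  f(x*)   = 0.4375

x* = (1, -0.875), lambda* = (-7.25)


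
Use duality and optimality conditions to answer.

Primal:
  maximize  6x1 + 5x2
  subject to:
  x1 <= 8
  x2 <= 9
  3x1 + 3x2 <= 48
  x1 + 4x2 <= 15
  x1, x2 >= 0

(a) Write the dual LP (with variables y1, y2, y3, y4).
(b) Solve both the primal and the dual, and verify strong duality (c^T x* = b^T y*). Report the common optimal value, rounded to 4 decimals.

The standard primal-dual pair for 'max c^T x s.t. A x <= b, x >= 0' is:
  Dual:  min b^T y  s.t.  A^T y >= c,  y >= 0.

So the dual LP is:
  minimize  8y1 + 9y2 + 48y3 + 15y4
  subject to:
    y1 + 3y3 + y4 >= 6
    y2 + 3y3 + 4y4 >= 5
    y1, y2, y3, y4 >= 0

Solving the primal: x* = (8, 1.75).
  primal value c^T x* = 56.75.
Solving the dual: y* = (4.75, 0, 0, 1.25).
  dual value b^T y* = 56.75.
Strong duality: c^T x* = b^T y*. Confirmed.

56.75


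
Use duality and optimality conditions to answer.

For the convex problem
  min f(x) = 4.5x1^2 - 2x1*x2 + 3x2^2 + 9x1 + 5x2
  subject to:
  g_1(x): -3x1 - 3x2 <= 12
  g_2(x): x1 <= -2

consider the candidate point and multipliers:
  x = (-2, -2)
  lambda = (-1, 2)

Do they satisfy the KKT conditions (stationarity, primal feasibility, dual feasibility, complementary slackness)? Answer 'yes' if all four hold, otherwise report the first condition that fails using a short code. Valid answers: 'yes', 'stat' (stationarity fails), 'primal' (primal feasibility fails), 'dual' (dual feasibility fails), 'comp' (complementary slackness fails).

Gradient of f: grad f(x) = Q x + c = (-5, -3)
Constraint values g_i(x) = a_i^T x - b_i:
  g_1((-2, -2)) = 0
  g_2((-2, -2)) = 0
Stationarity residual: grad f(x) + sum_i lambda_i a_i = (0, 0)
  -> stationarity OK
Primal feasibility (all g_i <= 0): OK
Dual feasibility (all lambda_i >= 0): FAILS
Complementary slackness (lambda_i * g_i(x) = 0 for all i): OK

Verdict: the first failing condition is dual_feasibility -> dual.

dual


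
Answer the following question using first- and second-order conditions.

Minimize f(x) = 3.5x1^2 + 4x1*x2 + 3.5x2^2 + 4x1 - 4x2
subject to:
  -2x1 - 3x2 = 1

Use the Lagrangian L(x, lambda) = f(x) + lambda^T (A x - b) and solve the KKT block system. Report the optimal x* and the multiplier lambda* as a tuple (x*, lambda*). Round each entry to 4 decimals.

Form the Lagrangian:
  L(x, lambda) = (1/2) x^T Q x + c^T x + lambda^T (A x - b)
Stationarity (grad_x L = 0): Q x + c + A^T lambda = 0.
Primal feasibility: A x = b.

This gives the KKT block system:
  [ Q   A^T ] [ x     ]   [-c ]
  [ A    0  ] [ lambda ] = [ b ]

Solving the linear system:
  x*      = (-1.4419, 0.6279)
  lambda* = (-1.7907)
  f(x*)   = -3.2442

x* = (-1.4419, 0.6279), lambda* = (-1.7907)


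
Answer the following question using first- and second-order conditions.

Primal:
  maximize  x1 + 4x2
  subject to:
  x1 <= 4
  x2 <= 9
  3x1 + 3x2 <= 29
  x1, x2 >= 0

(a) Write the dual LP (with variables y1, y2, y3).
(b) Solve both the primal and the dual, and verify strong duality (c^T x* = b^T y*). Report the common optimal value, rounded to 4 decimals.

The standard primal-dual pair for 'max c^T x s.t. A x <= b, x >= 0' is:
  Dual:  min b^T y  s.t.  A^T y >= c,  y >= 0.

So the dual LP is:
  minimize  4y1 + 9y2 + 29y3
  subject to:
    y1 + 3y3 >= 1
    y2 + 3y3 >= 4
    y1, y2, y3 >= 0

Solving the primal: x* = (0.6667, 9).
  primal value c^T x* = 36.6667.
Solving the dual: y* = (0, 3, 0.3333).
  dual value b^T y* = 36.6667.
Strong duality: c^T x* = b^T y*. Confirmed.

36.6667


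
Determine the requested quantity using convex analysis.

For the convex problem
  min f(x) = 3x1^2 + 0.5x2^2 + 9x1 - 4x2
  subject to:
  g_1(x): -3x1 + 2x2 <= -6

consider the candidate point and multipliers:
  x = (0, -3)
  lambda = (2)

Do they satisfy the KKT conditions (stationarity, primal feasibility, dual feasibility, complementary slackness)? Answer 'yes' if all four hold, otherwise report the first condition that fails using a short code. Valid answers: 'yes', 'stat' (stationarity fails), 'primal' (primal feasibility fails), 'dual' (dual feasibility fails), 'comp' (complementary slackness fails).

Gradient of f: grad f(x) = Q x + c = (9, -7)
Constraint values g_i(x) = a_i^T x - b_i:
  g_1((0, -3)) = 0
Stationarity residual: grad f(x) + sum_i lambda_i a_i = (3, -3)
  -> stationarity FAILS
Primal feasibility (all g_i <= 0): OK
Dual feasibility (all lambda_i >= 0): OK
Complementary slackness (lambda_i * g_i(x) = 0 for all i): OK

Verdict: the first failing condition is stationarity -> stat.

stat


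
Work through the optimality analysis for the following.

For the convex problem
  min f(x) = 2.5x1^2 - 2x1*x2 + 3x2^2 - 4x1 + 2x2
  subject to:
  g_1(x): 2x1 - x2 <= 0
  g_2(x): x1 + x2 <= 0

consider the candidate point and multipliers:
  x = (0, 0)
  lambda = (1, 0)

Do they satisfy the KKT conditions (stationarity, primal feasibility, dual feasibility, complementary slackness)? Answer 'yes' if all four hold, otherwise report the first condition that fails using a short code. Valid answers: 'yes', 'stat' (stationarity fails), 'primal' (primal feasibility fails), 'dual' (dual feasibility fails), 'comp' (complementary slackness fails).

Gradient of f: grad f(x) = Q x + c = (-4, 2)
Constraint values g_i(x) = a_i^T x - b_i:
  g_1((0, 0)) = 0
  g_2((0, 0)) = 0
Stationarity residual: grad f(x) + sum_i lambda_i a_i = (-2, 1)
  -> stationarity FAILS
Primal feasibility (all g_i <= 0): OK
Dual feasibility (all lambda_i >= 0): OK
Complementary slackness (lambda_i * g_i(x) = 0 for all i): OK

Verdict: the first failing condition is stationarity -> stat.

stat


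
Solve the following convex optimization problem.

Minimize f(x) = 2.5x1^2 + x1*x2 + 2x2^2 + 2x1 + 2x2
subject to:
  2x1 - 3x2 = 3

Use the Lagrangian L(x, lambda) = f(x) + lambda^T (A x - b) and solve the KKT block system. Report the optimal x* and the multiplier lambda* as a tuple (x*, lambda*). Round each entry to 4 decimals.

Form the Lagrangian:
  L(x, lambda) = (1/2) x^T Q x + c^T x + lambda^T (A x - b)
Stationarity (grad_x L = 0): Q x + c + A^T lambda = 0.
Primal feasibility: A x = b.

This gives the KKT block system:
  [ Q   A^T ] [ x     ]   [-c ]
  [ A    0  ] [ lambda ] = [ b ]

Solving the linear system:
  x*      = (0.0411, -0.9726)
  lambda* = (-0.6164)
  f(x*)   = -0.0068

x* = (0.0411, -0.9726), lambda* = (-0.6164)


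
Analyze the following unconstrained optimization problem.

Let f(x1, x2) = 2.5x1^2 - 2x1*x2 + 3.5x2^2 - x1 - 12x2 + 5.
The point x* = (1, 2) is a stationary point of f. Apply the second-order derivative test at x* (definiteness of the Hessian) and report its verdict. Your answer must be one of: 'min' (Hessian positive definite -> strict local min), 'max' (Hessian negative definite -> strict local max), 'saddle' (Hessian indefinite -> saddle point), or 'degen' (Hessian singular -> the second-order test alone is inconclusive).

Compute the Hessian H = grad^2 f:
  H = [[5, -2], [-2, 7]]
Verify stationarity: grad f(x*) = H x* + g = (0, 0).
Eigenvalues of H: 3.7639, 8.2361.
Both eigenvalues > 0, so H is positive definite -> x* is a strict local min.

min


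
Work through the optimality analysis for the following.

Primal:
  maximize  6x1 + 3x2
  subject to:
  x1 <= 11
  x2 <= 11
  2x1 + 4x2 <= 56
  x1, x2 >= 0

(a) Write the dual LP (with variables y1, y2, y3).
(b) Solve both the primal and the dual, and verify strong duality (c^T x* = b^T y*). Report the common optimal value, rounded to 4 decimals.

The standard primal-dual pair for 'max c^T x s.t. A x <= b, x >= 0' is:
  Dual:  min b^T y  s.t.  A^T y >= c,  y >= 0.

So the dual LP is:
  minimize  11y1 + 11y2 + 56y3
  subject to:
    y1 + 2y3 >= 6
    y2 + 4y3 >= 3
    y1, y2, y3 >= 0

Solving the primal: x* = (11, 8.5).
  primal value c^T x* = 91.5.
Solving the dual: y* = (4.5, 0, 0.75).
  dual value b^T y* = 91.5.
Strong duality: c^T x* = b^T y*. Confirmed.

91.5


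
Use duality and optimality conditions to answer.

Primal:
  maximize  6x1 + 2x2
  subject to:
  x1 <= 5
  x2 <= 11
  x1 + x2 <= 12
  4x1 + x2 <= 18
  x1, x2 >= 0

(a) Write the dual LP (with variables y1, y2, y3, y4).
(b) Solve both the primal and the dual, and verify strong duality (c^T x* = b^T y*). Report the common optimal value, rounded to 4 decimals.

The standard primal-dual pair for 'max c^T x s.t. A x <= b, x >= 0' is:
  Dual:  min b^T y  s.t.  A^T y >= c,  y >= 0.

So the dual LP is:
  minimize  5y1 + 11y2 + 12y3 + 18y4
  subject to:
    y1 + y3 + 4y4 >= 6
    y2 + y3 + y4 >= 2
    y1, y2, y3, y4 >= 0

Solving the primal: x* = (2, 10).
  primal value c^T x* = 32.
Solving the dual: y* = (0, 0, 0.6667, 1.3333).
  dual value b^T y* = 32.
Strong duality: c^T x* = b^T y*. Confirmed.

32


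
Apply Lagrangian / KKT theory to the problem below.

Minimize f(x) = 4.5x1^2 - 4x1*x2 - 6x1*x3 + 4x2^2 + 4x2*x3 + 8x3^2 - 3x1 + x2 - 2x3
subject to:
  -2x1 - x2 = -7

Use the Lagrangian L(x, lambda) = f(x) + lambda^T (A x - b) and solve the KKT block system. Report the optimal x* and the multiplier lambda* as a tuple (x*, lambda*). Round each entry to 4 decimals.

Form the Lagrangian:
  L(x, lambda) = (1/2) x^T Q x + c^T x + lambda^T (A x - b)
Stationarity (grad_x L = 0): Q x + c + A^T lambda = 0.
Primal feasibility: A x = b.

This gives the KKT block system:
  [ Q   A^T ] [ x     ]   [-c ]
  [ A    0  ] [ lambda ] = [ b ]

Solving the linear system:
  x*      = (2.7318, 1.5363, 0.7654)
  lambda* = (5.4246)
  f(x*)   = 14.8911

x* = (2.7318, 1.5363, 0.7654), lambda* = (5.4246)


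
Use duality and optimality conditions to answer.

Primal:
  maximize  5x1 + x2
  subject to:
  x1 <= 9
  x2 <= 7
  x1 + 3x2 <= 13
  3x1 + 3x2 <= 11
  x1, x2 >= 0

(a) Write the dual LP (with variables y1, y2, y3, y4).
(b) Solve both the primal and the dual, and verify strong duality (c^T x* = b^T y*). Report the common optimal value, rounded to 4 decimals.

The standard primal-dual pair for 'max c^T x s.t. A x <= b, x >= 0' is:
  Dual:  min b^T y  s.t.  A^T y >= c,  y >= 0.

So the dual LP is:
  minimize  9y1 + 7y2 + 13y3 + 11y4
  subject to:
    y1 + y3 + 3y4 >= 5
    y2 + 3y3 + 3y4 >= 1
    y1, y2, y3, y4 >= 0

Solving the primal: x* = (3.6667, 0).
  primal value c^T x* = 18.3333.
Solving the dual: y* = (0, 0, 0, 1.6667).
  dual value b^T y* = 18.3333.
Strong duality: c^T x* = b^T y*. Confirmed.

18.3333


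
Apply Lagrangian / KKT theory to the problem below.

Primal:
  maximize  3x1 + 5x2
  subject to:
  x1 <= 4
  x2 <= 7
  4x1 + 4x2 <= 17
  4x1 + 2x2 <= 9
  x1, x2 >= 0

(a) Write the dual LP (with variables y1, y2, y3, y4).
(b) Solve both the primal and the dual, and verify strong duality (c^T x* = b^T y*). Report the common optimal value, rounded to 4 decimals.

The standard primal-dual pair for 'max c^T x s.t. A x <= b, x >= 0' is:
  Dual:  min b^T y  s.t.  A^T y >= c,  y >= 0.

So the dual LP is:
  minimize  4y1 + 7y2 + 17y3 + 9y4
  subject to:
    y1 + 4y3 + 4y4 >= 3
    y2 + 4y3 + 2y4 >= 5
    y1, y2, y3, y4 >= 0

Solving the primal: x* = (0, 4.25).
  primal value c^T x* = 21.25.
Solving the dual: y* = (0, 0, 1.25, 0).
  dual value b^T y* = 21.25.
Strong duality: c^T x* = b^T y*. Confirmed.

21.25


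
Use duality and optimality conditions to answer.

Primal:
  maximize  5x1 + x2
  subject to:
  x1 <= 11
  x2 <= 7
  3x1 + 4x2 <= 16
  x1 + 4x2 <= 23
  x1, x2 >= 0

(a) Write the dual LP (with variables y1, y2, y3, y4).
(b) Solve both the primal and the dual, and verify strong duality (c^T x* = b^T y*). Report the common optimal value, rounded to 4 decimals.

The standard primal-dual pair for 'max c^T x s.t. A x <= b, x >= 0' is:
  Dual:  min b^T y  s.t.  A^T y >= c,  y >= 0.

So the dual LP is:
  minimize  11y1 + 7y2 + 16y3 + 23y4
  subject to:
    y1 + 3y3 + y4 >= 5
    y2 + 4y3 + 4y4 >= 1
    y1, y2, y3, y4 >= 0

Solving the primal: x* = (5.3333, 0).
  primal value c^T x* = 26.6667.
Solving the dual: y* = (0, 0, 1.6667, 0).
  dual value b^T y* = 26.6667.
Strong duality: c^T x* = b^T y*. Confirmed.

26.6667


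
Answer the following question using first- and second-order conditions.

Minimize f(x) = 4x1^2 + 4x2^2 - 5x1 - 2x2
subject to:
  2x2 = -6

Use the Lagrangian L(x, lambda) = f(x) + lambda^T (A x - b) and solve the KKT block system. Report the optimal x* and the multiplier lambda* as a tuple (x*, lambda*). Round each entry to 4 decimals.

Form the Lagrangian:
  L(x, lambda) = (1/2) x^T Q x + c^T x + lambda^T (A x - b)
Stationarity (grad_x L = 0): Q x + c + A^T lambda = 0.
Primal feasibility: A x = b.

This gives the KKT block system:
  [ Q   A^T ] [ x     ]   [-c ]
  [ A    0  ] [ lambda ] = [ b ]

Solving the linear system:
  x*      = (0.625, -3)
  lambda* = (13)
  f(x*)   = 40.4375

x* = (0.625, -3), lambda* = (13)


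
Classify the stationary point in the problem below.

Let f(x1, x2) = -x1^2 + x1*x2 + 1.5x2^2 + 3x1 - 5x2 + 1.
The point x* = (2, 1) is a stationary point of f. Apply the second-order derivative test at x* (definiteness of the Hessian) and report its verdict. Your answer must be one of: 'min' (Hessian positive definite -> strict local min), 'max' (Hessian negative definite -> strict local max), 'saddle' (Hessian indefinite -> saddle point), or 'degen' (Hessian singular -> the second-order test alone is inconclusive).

Compute the Hessian H = grad^2 f:
  H = [[-2, 1], [1, 3]]
Verify stationarity: grad f(x*) = H x* + g = (0, 0).
Eigenvalues of H: -2.1926, 3.1926.
Eigenvalues have mixed signs, so H is indefinite -> x* is a saddle point.

saddle


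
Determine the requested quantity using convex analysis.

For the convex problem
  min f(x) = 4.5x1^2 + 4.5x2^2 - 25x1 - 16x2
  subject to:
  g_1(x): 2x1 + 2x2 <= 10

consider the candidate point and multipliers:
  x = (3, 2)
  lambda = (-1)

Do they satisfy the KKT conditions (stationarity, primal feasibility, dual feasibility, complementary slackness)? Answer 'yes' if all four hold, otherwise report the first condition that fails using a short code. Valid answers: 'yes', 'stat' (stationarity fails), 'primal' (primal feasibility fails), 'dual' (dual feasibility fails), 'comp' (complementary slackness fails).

Gradient of f: grad f(x) = Q x + c = (2, 2)
Constraint values g_i(x) = a_i^T x - b_i:
  g_1((3, 2)) = 0
Stationarity residual: grad f(x) + sum_i lambda_i a_i = (0, 0)
  -> stationarity OK
Primal feasibility (all g_i <= 0): OK
Dual feasibility (all lambda_i >= 0): FAILS
Complementary slackness (lambda_i * g_i(x) = 0 for all i): OK

Verdict: the first failing condition is dual_feasibility -> dual.

dual


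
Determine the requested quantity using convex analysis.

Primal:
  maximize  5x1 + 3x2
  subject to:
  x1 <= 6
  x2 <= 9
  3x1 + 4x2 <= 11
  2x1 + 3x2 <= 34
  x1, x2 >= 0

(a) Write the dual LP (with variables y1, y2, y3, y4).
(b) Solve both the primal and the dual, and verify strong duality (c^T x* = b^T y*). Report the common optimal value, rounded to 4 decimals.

The standard primal-dual pair for 'max c^T x s.t. A x <= b, x >= 0' is:
  Dual:  min b^T y  s.t.  A^T y >= c,  y >= 0.

So the dual LP is:
  minimize  6y1 + 9y2 + 11y3 + 34y4
  subject to:
    y1 + 3y3 + 2y4 >= 5
    y2 + 4y3 + 3y4 >= 3
    y1, y2, y3, y4 >= 0

Solving the primal: x* = (3.6667, 0).
  primal value c^T x* = 18.3333.
Solving the dual: y* = (0, 0, 1.6667, 0).
  dual value b^T y* = 18.3333.
Strong duality: c^T x* = b^T y*. Confirmed.

18.3333


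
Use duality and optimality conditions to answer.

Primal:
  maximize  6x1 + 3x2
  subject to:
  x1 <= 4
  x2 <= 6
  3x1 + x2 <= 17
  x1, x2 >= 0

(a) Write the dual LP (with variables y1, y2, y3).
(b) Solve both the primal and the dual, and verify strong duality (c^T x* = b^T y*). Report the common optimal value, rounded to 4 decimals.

The standard primal-dual pair for 'max c^T x s.t. A x <= b, x >= 0' is:
  Dual:  min b^T y  s.t.  A^T y >= c,  y >= 0.

So the dual LP is:
  minimize  4y1 + 6y2 + 17y3
  subject to:
    y1 + 3y3 >= 6
    y2 + y3 >= 3
    y1, y2, y3 >= 0

Solving the primal: x* = (3.6667, 6).
  primal value c^T x* = 40.
Solving the dual: y* = (0, 1, 2).
  dual value b^T y* = 40.
Strong duality: c^T x* = b^T y*. Confirmed.

40


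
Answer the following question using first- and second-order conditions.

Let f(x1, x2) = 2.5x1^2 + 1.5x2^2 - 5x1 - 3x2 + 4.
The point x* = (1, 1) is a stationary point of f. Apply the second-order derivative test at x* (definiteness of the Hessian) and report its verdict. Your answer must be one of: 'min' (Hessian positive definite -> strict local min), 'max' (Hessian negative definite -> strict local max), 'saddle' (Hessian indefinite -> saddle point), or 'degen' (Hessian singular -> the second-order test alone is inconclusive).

Compute the Hessian H = grad^2 f:
  H = [[5, 0], [0, 3]]
Verify stationarity: grad f(x*) = H x* + g = (0, 0).
Eigenvalues of H: 3, 5.
Both eigenvalues > 0, so H is positive definite -> x* is a strict local min.

min


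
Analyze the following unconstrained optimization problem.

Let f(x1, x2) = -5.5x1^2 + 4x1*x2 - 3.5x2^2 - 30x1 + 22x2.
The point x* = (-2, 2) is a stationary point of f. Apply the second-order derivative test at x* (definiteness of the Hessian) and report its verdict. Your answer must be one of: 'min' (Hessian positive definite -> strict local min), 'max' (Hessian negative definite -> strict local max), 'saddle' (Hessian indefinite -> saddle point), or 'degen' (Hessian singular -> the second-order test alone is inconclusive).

Compute the Hessian H = grad^2 f:
  H = [[-11, 4], [4, -7]]
Verify stationarity: grad f(x*) = H x* + g = (0, 0).
Eigenvalues of H: -13.4721, -4.5279.
Both eigenvalues < 0, so H is negative definite -> x* is a strict local max.

max


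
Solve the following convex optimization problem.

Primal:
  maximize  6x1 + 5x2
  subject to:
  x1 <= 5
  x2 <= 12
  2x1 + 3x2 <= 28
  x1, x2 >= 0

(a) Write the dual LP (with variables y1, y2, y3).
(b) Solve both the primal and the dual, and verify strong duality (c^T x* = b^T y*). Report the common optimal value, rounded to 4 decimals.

The standard primal-dual pair for 'max c^T x s.t. A x <= b, x >= 0' is:
  Dual:  min b^T y  s.t.  A^T y >= c,  y >= 0.

So the dual LP is:
  minimize  5y1 + 12y2 + 28y3
  subject to:
    y1 + 2y3 >= 6
    y2 + 3y3 >= 5
    y1, y2, y3 >= 0

Solving the primal: x* = (5, 6).
  primal value c^T x* = 60.
Solving the dual: y* = (2.6667, 0, 1.6667).
  dual value b^T y* = 60.
Strong duality: c^T x* = b^T y*. Confirmed.

60


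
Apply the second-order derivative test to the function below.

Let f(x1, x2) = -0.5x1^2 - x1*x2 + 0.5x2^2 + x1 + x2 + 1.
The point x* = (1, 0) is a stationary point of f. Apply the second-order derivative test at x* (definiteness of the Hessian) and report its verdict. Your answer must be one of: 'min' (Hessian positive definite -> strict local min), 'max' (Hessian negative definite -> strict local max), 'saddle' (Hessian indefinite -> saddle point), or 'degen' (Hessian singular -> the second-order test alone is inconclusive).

Compute the Hessian H = grad^2 f:
  H = [[-1, -1], [-1, 1]]
Verify stationarity: grad f(x*) = H x* + g = (0, 0).
Eigenvalues of H: -1.4142, 1.4142.
Eigenvalues have mixed signs, so H is indefinite -> x* is a saddle point.

saddle


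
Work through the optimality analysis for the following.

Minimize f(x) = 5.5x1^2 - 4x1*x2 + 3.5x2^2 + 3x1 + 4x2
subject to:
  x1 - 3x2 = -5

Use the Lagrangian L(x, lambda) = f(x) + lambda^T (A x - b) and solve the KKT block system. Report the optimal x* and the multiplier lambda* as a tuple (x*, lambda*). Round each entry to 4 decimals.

Form the Lagrangian:
  L(x, lambda) = (1/2) x^T Q x + c^T x + lambda^T (A x - b)
Stationarity (grad_x L = 0): Q x + c + A^T lambda = 0.
Primal feasibility: A x = b.

This gives the KKT block system:
  [ Q   A^T ] [ x     ]   [-c ]
  [ A    0  ] [ lambda ] = [ b ]

Solving the linear system:
  x*      = (-0.1707, 1.6098)
  lambda* = (5.3171)
  f(x*)   = 16.2561

x* = (-0.1707, 1.6098), lambda* = (5.3171)


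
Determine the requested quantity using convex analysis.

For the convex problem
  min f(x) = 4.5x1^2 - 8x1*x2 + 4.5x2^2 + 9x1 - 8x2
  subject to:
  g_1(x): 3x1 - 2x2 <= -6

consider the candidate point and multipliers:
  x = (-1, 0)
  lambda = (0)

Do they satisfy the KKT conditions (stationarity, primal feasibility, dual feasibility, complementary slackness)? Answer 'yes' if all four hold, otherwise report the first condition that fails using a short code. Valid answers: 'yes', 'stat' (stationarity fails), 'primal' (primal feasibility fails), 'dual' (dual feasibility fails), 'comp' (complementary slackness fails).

Gradient of f: grad f(x) = Q x + c = (0, 0)
Constraint values g_i(x) = a_i^T x - b_i:
  g_1((-1, 0)) = 3
Stationarity residual: grad f(x) + sum_i lambda_i a_i = (0, 0)
  -> stationarity OK
Primal feasibility (all g_i <= 0): FAILS
Dual feasibility (all lambda_i >= 0): OK
Complementary slackness (lambda_i * g_i(x) = 0 for all i): OK

Verdict: the first failing condition is primal_feasibility -> primal.

primal


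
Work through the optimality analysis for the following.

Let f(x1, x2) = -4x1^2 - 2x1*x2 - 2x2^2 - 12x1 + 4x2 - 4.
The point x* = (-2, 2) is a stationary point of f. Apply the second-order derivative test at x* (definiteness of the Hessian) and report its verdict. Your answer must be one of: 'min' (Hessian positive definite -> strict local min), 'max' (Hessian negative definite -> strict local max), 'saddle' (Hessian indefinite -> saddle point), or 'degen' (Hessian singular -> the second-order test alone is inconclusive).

Compute the Hessian H = grad^2 f:
  H = [[-8, -2], [-2, -4]]
Verify stationarity: grad f(x*) = H x* + g = (0, 0).
Eigenvalues of H: -8.8284, -3.1716.
Both eigenvalues < 0, so H is negative definite -> x* is a strict local max.

max


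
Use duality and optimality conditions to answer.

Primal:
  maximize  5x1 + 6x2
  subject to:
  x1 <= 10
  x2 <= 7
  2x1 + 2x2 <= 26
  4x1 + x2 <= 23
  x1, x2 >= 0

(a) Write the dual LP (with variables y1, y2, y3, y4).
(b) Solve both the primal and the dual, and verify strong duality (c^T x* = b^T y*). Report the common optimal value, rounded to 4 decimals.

The standard primal-dual pair for 'max c^T x s.t. A x <= b, x >= 0' is:
  Dual:  min b^T y  s.t.  A^T y >= c,  y >= 0.

So the dual LP is:
  minimize  10y1 + 7y2 + 26y3 + 23y4
  subject to:
    y1 + 2y3 + 4y4 >= 5
    y2 + 2y3 + y4 >= 6
    y1, y2, y3, y4 >= 0

Solving the primal: x* = (4, 7).
  primal value c^T x* = 62.
Solving the dual: y* = (0, 4.75, 0, 1.25).
  dual value b^T y* = 62.
Strong duality: c^T x* = b^T y*. Confirmed.

62


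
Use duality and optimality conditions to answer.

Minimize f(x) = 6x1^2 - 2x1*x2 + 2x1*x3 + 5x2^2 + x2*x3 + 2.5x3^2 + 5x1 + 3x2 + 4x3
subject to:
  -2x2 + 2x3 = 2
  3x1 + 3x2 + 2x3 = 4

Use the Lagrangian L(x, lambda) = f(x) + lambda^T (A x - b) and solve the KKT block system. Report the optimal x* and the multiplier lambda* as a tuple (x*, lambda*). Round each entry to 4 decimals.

Form the Lagrangian:
  L(x, lambda) = (1/2) x^T Q x + c^T x + lambda^T (A x - b)
Stationarity (grad_x L = 0): Q x + c + A^T lambda = 0.
Primal feasibility: A x = b.

This gives the KKT block system:
  [ Q   A^T ] [ x     ]   [-c ]
  [ A    0  ] [ lambda ] = [ b ]

Solving the linear system:
  x*      = (0.2693, 0.2384, 1.2384)
  lambda* = (-2.074, -3.4106)
  f(x*)   = 12.4029

x* = (0.2693, 0.2384, 1.2384), lambda* = (-2.074, -3.4106)


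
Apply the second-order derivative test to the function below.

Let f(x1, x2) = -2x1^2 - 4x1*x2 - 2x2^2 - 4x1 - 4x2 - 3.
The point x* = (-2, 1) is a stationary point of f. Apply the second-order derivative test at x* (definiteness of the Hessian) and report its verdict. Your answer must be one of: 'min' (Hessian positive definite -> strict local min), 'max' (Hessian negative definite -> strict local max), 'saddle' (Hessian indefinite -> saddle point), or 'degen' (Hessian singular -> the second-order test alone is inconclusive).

Compute the Hessian H = grad^2 f:
  H = [[-4, -4], [-4, -4]]
Verify stationarity: grad f(x*) = H x* + g = (0, 0).
Eigenvalues of H: -8, 0.
H has a zero eigenvalue (singular; negative semidefinite but not definite), so H is neither positive definite, negative definite, nor indefinite. The second-order test alone is inconclusive -> degen.
(Indeed, f is constant along the null direction of H through x*, so x* is not a strict local extremum.)

degen


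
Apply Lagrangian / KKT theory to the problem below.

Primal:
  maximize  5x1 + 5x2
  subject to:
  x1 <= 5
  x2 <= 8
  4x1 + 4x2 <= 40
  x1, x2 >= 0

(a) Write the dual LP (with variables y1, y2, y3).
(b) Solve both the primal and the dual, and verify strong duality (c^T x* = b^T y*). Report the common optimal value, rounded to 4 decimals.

The standard primal-dual pair for 'max c^T x s.t. A x <= b, x >= 0' is:
  Dual:  min b^T y  s.t.  A^T y >= c,  y >= 0.

So the dual LP is:
  minimize  5y1 + 8y2 + 40y3
  subject to:
    y1 + 4y3 >= 5
    y2 + 4y3 >= 5
    y1, y2, y3 >= 0

Solving the primal: x* = (2, 8).
  primal value c^T x* = 50.
Solving the dual: y* = (0, 0, 1.25).
  dual value b^T y* = 50.
Strong duality: c^T x* = b^T y*. Confirmed.

50


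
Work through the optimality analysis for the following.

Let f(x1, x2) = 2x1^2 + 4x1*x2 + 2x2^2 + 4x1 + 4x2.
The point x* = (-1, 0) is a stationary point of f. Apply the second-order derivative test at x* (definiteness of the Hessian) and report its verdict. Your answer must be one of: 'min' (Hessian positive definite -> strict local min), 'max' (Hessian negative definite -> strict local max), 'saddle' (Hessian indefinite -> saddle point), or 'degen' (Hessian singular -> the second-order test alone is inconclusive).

Compute the Hessian H = grad^2 f:
  H = [[4, 4], [4, 4]]
Verify stationarity: grad f(x*) = H x* + g = (0, 0).
Eigenvalues of H: 0, 8.
H has a zero eigenvalue (singular; positive semidefinite but not definite), so H is neither positive definite, negative definite, nor indefinite. The second-order test alone is inconclusive -> degen.
(Indeed, f is constant along the null direction of H through x*, so x* is not a strict local extremum.)

degen


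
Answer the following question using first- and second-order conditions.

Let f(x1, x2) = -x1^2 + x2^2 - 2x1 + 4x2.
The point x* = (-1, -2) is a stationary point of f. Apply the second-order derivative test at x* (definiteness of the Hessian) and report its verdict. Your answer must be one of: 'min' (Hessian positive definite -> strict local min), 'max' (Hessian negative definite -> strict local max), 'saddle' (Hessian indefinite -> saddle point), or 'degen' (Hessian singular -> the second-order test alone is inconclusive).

Compute the Hessian H = grad^2 f:
  H = [[-2, 0], [0, 2]]
Verify stationarity: grad f(x*) = H x* + g = (0, 0).
Eigenvalues of H: -2, 2.
Eigenvalues have mixed signs, so H is indefinite -> x* is a saddle point.

saddle


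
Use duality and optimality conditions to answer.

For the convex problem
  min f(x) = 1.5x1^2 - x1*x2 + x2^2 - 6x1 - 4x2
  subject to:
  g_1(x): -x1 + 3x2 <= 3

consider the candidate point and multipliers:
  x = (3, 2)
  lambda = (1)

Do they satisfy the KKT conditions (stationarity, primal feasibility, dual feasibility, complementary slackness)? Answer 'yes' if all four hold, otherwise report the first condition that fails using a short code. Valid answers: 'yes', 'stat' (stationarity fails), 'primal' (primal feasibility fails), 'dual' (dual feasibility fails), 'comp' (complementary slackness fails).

Gradient of f: grad f(x) = Q x + c = (1, -3)
Constraint values g_i(x) = a_i^T x - b_i:
  g_1((3, 2)) = 0
Stationarity residual: grad f(x) + sum_i lambda_i a_i = (0, 0)
  -> stationarity OK
Primal feasibility (all g_i <= 0): OK
Dual feasibility (all lambda_i >= 0): OK
Complementary slackness (lambda_i * g_i(x) = 0 for all i): OK

Verdict: yes, KKT holds.

yes


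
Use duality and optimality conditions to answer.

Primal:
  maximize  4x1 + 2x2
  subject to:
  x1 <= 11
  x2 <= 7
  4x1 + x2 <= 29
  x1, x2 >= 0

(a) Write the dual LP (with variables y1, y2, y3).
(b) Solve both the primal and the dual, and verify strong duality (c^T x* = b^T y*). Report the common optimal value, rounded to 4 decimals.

The standard primal-dual pair for 'max c^T x s.t. A x <= b, x >= 0' is:
  Dual:  min b^T y  s.t.  A^T y >= c,  y >= 0.

So the dual LP is:
  minimize  11y1 + 7y2 + 29y3
  subject to:
    y1 + 4y3 >= 4
    y2 + y3 >= 2
    y1, y2, y3 >= 0

Solving the primal: x* = (5.5, 7).
  primal value c^T x* = 36.
Solving the dual: y* = (0, 1, 1).
  dual value b^T y* = 36.
Strong duality: c^T x* = b^T y*. Confirmed.

36


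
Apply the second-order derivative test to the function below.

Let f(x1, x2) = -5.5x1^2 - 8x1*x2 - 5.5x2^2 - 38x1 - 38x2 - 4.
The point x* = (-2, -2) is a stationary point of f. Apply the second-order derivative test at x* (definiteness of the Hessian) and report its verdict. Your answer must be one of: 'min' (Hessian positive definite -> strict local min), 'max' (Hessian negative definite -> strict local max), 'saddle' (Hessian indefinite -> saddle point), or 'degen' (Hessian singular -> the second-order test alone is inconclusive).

Compute the Hessian H = grad^2 f:
  H = [[-11, -8], [-8, -11]]
Verify stationarity: grad f(x*) = H x* + g = (0, 0).
Eigenvalues of H: -19, -3.
Both eigenvalues < 0, so H is negative definite -> x* is a strict local max.

max


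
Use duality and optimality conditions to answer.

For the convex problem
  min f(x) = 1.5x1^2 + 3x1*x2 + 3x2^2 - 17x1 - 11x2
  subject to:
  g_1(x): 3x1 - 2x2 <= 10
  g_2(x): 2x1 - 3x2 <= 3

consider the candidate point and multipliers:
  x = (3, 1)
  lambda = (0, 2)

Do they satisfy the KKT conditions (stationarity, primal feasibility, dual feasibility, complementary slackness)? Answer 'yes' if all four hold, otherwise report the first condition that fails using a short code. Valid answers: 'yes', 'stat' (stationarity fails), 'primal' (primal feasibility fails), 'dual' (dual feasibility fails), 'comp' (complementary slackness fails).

Gradient of f: grad f(x) = Q x + c = (-5, 4)
Constraint values g_i(x) = a_i^T x - b_i:
  g_1((3, 1)) = -3
  g_2((3, 1)) = 0
Stationarity residual: grad f(x) + sum_i lambda_i a_i = (-1, -2)
  -> stationarity FAILS
Primal feasibility (all g_i <= 0): OK
Dual feasibility (all lambda_i >= 0): OK
Complementary slackness (lambda_i * g_i(x) = 0 for all i): OK

Verdict: the first failing condition is stationarity -> stat.

stat


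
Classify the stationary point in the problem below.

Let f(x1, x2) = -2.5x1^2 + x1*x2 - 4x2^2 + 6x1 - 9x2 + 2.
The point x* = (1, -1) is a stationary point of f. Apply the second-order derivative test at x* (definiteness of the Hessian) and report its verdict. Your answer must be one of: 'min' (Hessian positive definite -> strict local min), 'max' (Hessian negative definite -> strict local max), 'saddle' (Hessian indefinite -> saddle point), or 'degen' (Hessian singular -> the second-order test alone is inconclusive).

Compute the Hessian H = grad^2 f:
  H = [[-5, 1], [1, -8]]
Verify stationarity: grad f(x*) = H x* + g = (0, 0).
Eigenvalues of H: -8.3028, -4.6972.
Both eigenvalues < 0, so H is negative definite -> x* is a strict local max.

max


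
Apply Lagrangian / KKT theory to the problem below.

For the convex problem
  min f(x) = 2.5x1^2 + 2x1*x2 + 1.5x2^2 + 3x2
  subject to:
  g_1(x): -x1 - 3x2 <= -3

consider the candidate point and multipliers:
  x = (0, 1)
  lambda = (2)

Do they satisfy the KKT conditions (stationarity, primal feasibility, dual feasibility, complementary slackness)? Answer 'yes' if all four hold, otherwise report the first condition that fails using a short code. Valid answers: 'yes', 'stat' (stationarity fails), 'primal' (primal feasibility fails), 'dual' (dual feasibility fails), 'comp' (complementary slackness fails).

Gradient of f: grad f(x) = Q x + c = (2, 6)
Constraint values g_i(x) = a_i^T x - b_i:
  g_1((0, 1)) = 0
Stationarity residual: grad f(x) + sum_i lambda_i a_i = (0, 0)
  -> stationarity OK
Primal feasibility (all g_i <= 0): OK
Dual feasibility (all lambda_i >= 0): OK
Complementary slackness (lambda_i * g_i(x) = 0 for all i): OK

Verdict: yes, KKT holds.

yes


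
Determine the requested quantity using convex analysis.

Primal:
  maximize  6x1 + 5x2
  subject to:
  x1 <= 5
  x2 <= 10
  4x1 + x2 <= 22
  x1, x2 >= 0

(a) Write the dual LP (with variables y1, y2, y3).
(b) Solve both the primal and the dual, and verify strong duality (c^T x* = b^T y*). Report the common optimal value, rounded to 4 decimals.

The standard primal-dual pair for 'max c^T x s.t. A x <= b, x >= 0' is:
  Dual:  min b^T y  s.t.  A^T y >= c,  y >= 0.

So the dual LP is:
  minimize  5y1 + 10y2 + 22y3
  subject to:
    y1 + 4y3 >= 6
    y2 + y3 >= 5
    y1, y2, y3 >= 0

Solving the primal: x* = (3, 10).
  primal value c^T x* = 68.
Solving the dual: y* = (0, 3.5, 1.5).
  dual value b^T y* = 68.
Strong duality: c^T x* = b^T y*. Confirmed.

68


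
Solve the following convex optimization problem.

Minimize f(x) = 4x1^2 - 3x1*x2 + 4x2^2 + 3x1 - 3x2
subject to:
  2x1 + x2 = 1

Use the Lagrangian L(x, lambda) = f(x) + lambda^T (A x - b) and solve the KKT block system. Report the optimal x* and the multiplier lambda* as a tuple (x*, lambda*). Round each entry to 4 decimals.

Form the Lagrangian:
  L(x, lambda) = (1/2) x^T Q x + c^T x + lambda^T (A x - b)
Stationarity (grad_x L = 0): Q x + c + A^T lambda = 0.
Primal feasibility: A x = b.

This gives the KKT block system:
  [ Q   A^T ] [ x     ]   [-c ]
  [ A    0  ] [ lambda ] = [ b ]

Solving the linear system:
  x*      = (0.1923, 0.6154)
  lambda* = (-1.3462)
  f(x*)   = 0.0385

x* = (0.1923, 0.6154), lambda* = (-1.3462)


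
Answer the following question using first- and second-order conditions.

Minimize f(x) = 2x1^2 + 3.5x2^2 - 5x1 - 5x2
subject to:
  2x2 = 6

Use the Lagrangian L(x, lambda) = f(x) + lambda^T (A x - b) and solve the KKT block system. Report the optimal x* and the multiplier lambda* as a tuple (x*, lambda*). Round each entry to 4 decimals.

Form the Lagrangian:
  L(x, lambda) = (1/2) x^T Q x + c^T x + lambda^T (A x - b)
Stationarity (grad_x L = 0): Q x + c + A^T lambda = 0.
Primal feasibility: A x = b.

This gives the KKT block system:
  [ Q   A^T ] [ x     ]   [-c ]
  [ A    0  ] [ lambda ] = [ b ]

Solving the linear system:
  x*      = (1.25, 3)
  lambda* = (-8)
  f(x*)   = 13.375

x* = (1.25, 3), lambda* = (-8)


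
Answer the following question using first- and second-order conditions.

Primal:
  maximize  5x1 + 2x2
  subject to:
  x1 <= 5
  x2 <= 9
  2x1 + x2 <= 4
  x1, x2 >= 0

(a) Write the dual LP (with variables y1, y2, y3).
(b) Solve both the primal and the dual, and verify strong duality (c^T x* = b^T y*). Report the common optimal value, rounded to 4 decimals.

The standard primal-dual pair for 'max c^T x s.t. A x <= b, x >= 0' is:
  Dual:  min b^T y  s.t.  A^T y >= c,  y >= 0.

So the dual LP is:
  minimize  5y1 + 9y2 + 4y3
  subject to:
    y1 + 2y3 >= 5
    y2 + y3 >= 2
    y1, y2, y3 >= 0

Solving the primal: x* = (2, 0).
  primal value c^T x* = 10.
Solving the dual: y* = (0, 0, 2.5).
  dual value b^T y* = 10.
Strong duality: c^T x* = b^T y*. Confirmed.

10


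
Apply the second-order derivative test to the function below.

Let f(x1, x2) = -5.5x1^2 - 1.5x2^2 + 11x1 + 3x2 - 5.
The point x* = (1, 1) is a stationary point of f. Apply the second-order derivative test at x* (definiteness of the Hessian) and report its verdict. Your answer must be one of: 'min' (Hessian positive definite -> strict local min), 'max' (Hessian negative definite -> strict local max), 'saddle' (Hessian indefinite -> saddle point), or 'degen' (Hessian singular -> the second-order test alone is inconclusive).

Compute the Hessian H = grad^2 f:
  H = [[-11, 0], [0, -3]]
Verify stationarity: grad f(x*) = H x* + g = (0, 0).
Eigenvalues of H: -11, -3.
Both eigenvalues < 0, so H is negative definite -> x* is a strict local max.

max


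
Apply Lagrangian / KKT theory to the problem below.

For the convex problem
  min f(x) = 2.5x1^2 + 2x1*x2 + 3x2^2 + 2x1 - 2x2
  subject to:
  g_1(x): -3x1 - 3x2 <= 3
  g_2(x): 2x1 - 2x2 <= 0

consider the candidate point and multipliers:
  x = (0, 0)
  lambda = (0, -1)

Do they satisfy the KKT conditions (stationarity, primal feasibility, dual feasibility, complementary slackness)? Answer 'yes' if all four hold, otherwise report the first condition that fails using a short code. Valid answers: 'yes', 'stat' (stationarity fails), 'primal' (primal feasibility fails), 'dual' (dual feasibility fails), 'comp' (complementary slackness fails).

Gradient of f: grad f(x) = Q x + c = (2, -2)
Constraint values g_i(x) = a_i^T x - b_i:
  g_1((0, 0)) = -3
  g_2((0, 0)) = 0
Stationarity residual: grad f(x) + sum_i lambda_i a_i = (0, 0)
  -> stationarity OK
Primal feasibility (all g_i <= 0): OK
Dual feasibility (all lambda_i >= 0): FAILS
Complementary slackness (lambda_i * g_i(x) = 0 for all i): OK

Verdict: the first failing condition is dual_feasibility -> dual.

dual
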